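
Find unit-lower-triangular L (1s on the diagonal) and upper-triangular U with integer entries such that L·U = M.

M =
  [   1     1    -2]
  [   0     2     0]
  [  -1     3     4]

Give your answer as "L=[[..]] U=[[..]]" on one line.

  row1 -= 0·row0 → [0,2,0]
  row2 -= -1·row0 → [0,4,2]
  row2 -= 2·row1 → [0,0,2]

L=[[1,0,0],[0,1,0],[-1,2,1]] U=[[1,1,-2],[0,2,0],[0,0,2]]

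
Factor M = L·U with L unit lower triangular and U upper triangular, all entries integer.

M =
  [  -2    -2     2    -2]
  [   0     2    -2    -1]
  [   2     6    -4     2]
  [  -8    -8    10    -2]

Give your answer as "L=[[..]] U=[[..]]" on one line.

  R1 -= 0·R0 → [0,2,-2,-1]
  R2 -= -1·R0 → [0,4,-2,0]
  R3 -= 4·R0 → [0,0,2,6]
  R2 -= 2·R1 → [0,0,2,2]
  R3 -= 0·R1 → [0,0,2,6]
  R3 -= 1·R2 → [0,0,0,4]

L=[[1,0,0,0],[0,1,0,0],[-1,2,1,0],[4,0,1,1]] U=[[-2,-2,2,-2],[0,2,-2,-1],[0,0,2,2],[0,0,0,4]]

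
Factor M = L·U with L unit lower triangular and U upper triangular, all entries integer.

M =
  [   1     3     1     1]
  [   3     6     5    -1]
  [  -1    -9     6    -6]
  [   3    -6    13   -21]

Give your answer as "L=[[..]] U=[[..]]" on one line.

  r1 -= 3·r0 → [0,-3,2,-4]
  r2 -= -1·r0 → [0,-6,7,-5]
  r3 -= 3·r0 → [0,-15,10,-24]
  r2 -= 2·r1 → [0,0,3,3]
  r3 -= 5·r1 → [0,0,0,-4]
  r3 -= 0·r2 → [0,0,0,-4]

L=[[1,0,0,0],[3,1,0,0],[-1,2,1,0],[3,5,0,1]] U=[[1,3,1,1],[0,-3,2,-4],[0,0,3,3],[0,0,0,-4]]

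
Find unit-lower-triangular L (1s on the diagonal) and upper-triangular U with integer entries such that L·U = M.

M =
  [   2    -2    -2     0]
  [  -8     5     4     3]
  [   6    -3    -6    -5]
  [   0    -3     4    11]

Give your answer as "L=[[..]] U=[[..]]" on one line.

  r1 -= -4·r0 → [0,-3,-4,3]
  r2 -= 3·r0 → [0,3,0,-5]
  r3 -= 0·r0 → [0,-3,4,11]
  r2 -= -1·r1 → [0,0,-4,-2]
  r3 -= 1·r1 → [0,0,8,8]
  r3 -= -2·r2 → [0,0,0,4]

L=[[1,0,0,0],[-4,1,0,0],[3,-1,1,0],[0,1,-2,1]] U=[[2,-2,-2,0],[0,-3,-4,3],[0,0,-4,-2],[0,0,0,4]]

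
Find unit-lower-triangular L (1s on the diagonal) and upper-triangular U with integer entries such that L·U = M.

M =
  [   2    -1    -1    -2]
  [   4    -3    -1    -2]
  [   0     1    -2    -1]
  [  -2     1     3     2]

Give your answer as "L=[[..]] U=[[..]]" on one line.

L=[[1,0,0,0],[2,1,0,0],[0,-1,1,0],[-1,0,-2,1]] U=[[2,-1,-1,-2],[0,-1,1,2],[0,0,-1,1],[0,0,0,2]]

  row1 -= 2·row0 → [0,-1,1,2]
  row2 -= 0·row0 → [0,1,-2,-1]
  row3 -= -1·row0 → [0,0,2,0]
  row2 -= -1·row1 → [0,0,-1,1]
  row3 -= 0·row1 → [0,0,2,0]
  row3 -= -2·row2 → [0,0,0,2]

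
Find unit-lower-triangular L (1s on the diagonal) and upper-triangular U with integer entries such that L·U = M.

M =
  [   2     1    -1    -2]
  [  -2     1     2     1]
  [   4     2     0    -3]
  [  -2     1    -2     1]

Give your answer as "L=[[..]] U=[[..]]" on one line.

  R1 -= -1·R0 → [0,2,1,-1]
  R2 -= 2·R0 → [0,0,2,1]
  R3 -= -1·R0 → [0,2,-3,-1]
  R2 -= 0·R1 → [0,0,2,1]
  R3 -= 1·R1 → [0,0,-4,0]
  R3 -= -2·R2 → [0,0,0,2]

L=[[1,0,0,0],[-1,1,0,0],[2,0,1,0],[-1,1,-2,1]] U=[[2,1,-1,-2],[0,2,1,-1],[0,0,2,1],[0,0,0,2]]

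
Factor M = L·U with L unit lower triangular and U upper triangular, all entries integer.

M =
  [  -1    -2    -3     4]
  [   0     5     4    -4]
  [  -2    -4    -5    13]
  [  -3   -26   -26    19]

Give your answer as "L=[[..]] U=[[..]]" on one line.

  r1 -= 0·r0 → [0,5,4,-4]
  r2 -= 2·r0 → [0,0,1,5]
  r3 -= 3·r0 → [0,-20,-17,7]
  r2 -= 0·r1 → [0,0,1,5]
  r3 -= -4·r1 → [0,0,-1,-9]
  r3 -= -1·r2 → [0,0,0,-4]

L=[[1,0,0,0],[0,1,0,0],[2,0,1,0],[3,-4,-1,1]] U=[[-1,-2,-3,4],[0,5,4,-4],[0,0,1,5],[0,0,0,-4]]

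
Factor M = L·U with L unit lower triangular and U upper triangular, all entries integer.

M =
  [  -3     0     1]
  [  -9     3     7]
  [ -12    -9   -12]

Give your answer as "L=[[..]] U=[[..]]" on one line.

L=[[1,0,0],[3,1,0],[4,-3,1]] U=[[-3,0,1],[0,3,4],[0,0,-4]]

  row1 -= 3·row0 → [0,3,4]
  row2 -= 4·row0 → [0,-9,-16]
  row2 -= -3·row1 → [0,0,-4]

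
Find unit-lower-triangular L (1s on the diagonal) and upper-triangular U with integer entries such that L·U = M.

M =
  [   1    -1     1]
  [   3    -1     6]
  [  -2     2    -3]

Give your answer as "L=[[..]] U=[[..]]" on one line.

  R1 -= 3·R0 → [0,2,3]
  R2 -= -2·R0 → [0,0,-1]
  R2 -= 0·R1 → [0,0,-1]

L=[[1,0,0],[3,1,0],[-2,0,1]] U=[[1,-1,1],[0,2,3],[0,0,-1]]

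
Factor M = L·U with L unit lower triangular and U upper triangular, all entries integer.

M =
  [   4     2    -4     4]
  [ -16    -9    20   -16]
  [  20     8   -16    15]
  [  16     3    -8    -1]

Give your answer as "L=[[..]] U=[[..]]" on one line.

  r1 -= -4·r0 → [0,-1,4,0]
  r2 -= 5·r0 → [0,-2,4,-5]
  r3 -= 4·r0 → [0,-5,8,-17]
  r2 -= 2·r1 → [0,0,-4,-5]
  r3 -= 5·r1 → [0,0,-12,-17]
  r3 -= 3·r2 → [0,0,0,-2]

L=[[1,0,0,0],[-4,1,0,0],[5,2,1,0],[4,5,3,1]] U=[[4,2,-4,4],[0,-1,4,0],[0,0,-4,-5],[0,0,0,-2]]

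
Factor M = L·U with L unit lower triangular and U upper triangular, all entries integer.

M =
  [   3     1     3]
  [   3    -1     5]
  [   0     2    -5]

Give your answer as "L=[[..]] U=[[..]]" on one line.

L=[[1,0,0],[1,1,0],[0,-1,1]] U=[[3,1,3],[0,-2,2],[0,0,-3]]

  R1 -= 1·R0 → [0,-2,2]
  R2 -= 0·R0 → [0,2,-5]
  R2 -= -1·R1 → [0,0,-3]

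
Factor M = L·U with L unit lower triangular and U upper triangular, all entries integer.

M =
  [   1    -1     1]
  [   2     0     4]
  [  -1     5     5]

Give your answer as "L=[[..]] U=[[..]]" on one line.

  R1 -= 2·R0 → [0,2,2]
  R2 -= -1·R0 → [0,4,6]
  R2 -= 2·R1 → [0,0,2]

L=[[1,0,0],[2,1,0],[-1,2,1]] U=[[1,-1,1],[0,2,2],[0,0,2]]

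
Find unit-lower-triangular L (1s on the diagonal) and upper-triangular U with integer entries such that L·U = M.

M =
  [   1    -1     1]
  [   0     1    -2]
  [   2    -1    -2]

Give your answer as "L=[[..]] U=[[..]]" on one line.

L=[[1,0,0],[0,1,0],[2,1,1]] U=[[1,-1,1],[0,1,-2],[0,0,-2]]

  row1 -= 0·row0 → [0,1,-2]
  row2 -= 2·row0 → [0,1,-4]
  row2 -= 1·row1 → [0,0,-2]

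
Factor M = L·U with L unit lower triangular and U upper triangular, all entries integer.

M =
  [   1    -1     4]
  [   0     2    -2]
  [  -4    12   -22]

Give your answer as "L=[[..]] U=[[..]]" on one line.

  row1 -= 0·row0 → [0,2,-2]
  row2 -= -4·row0 → [0,8,-6]
  row2 -= 4·row1 → [0,0,2]

L=[[1,0,0],[0,1,0],[-4,4,1]] U=[[1,-1,4],[0,2,-2],[0,0,2]]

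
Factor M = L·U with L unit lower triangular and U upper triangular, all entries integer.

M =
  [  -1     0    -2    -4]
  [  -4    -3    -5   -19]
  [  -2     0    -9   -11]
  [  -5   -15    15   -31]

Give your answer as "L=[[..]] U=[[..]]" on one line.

L=[[1,0,0,0],[4,1,0,0],[2,0,1,0],[5,5,-2,1]] U=[[-1,0,-2,-4],[0,-3,3,-3],[0,0,-5,-3],[0,0,0,-2]]

  row1 -= 4·row0 → [0,-3,3,-3]
  row2 -= 2·row0 → [0,0,-5,-3]
  row3 -= 5·row0 → [0,-15,25,-11]
  row2 -= 0·row1 → [0,0,-5,-3]
  row3 -= 5·row1 → [0,0,10,4]
  row3 -= -2·row2 → [0,0,0,-2]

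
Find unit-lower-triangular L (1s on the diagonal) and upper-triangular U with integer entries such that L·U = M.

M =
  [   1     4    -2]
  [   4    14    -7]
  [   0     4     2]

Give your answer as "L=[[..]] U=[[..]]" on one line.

  R1 -= 4·R0 → [0,-2,1]
  R2 -= 0·R0 → [0,4,2]
  R2 -= -2·R1 → [0,0,4]

L=[[1,0,0],[4,1,0],[0,-2,1]] U=[[1,4,-2],[0,-2,1],[0,0,4]]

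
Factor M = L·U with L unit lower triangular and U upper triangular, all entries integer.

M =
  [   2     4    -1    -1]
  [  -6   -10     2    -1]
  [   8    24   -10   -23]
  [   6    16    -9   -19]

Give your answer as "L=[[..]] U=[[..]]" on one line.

  row1 -= -3·row0 → [0,2,-1,-4]
  row2 -= 4·row0 → [0,8,-6,-19]
  row3 -= 3·row0 → [0,4,-6,-16]
  row2 -= 4·row1 → [0,0,-2,-3]
  row3 -= 2·row1 → [0,0,-4,-8]
  row3 -= 2·row2 → [0,0,0,-2]

L=[[1,0,0,0],[-3,1,0,0],[4,4,1,0],[3,2,2,1]] U=[[2,4,-1,-1],[0,2,-1,-4],[0,0,-2,-3],[0,0,0,-2]]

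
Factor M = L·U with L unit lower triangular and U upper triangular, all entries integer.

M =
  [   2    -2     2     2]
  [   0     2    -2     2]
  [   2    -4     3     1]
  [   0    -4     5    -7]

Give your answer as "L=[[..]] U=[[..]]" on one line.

  R1 -= 0·R0 → [0,2,-2,2]
  R2 -= 1·R0 → [0,-2,1,-1]
  R3 -= 0·R0 → [0,-4,5,-7]
  R2 -= -1·R1 → [0,0,-1,1]
  R3 -= -2·R1 → [0,0,1,-3]
  R3 -= -1·R2 → [0,0,0,-2]

L=[[1,0,0,0],[0,1,0,0],[1,-1,1,0],[0,-2,-1,1]] U=[[2,-2,2,2],[0,2,-2,2],[0,0,-1,1],[0,0,0,-2]]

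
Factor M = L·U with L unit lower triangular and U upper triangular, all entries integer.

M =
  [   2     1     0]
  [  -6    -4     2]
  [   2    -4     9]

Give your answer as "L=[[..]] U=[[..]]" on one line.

L=[[1,0,0],[-3,1,0],[1,5,1]] U=[[2,1,0],[0,-1,2],[0,0,-1]]

  R1 -= -3·R0 → [0,-1,2]
  R2 -= 1·R0 → [0,-5,9]
  R2 -= 5·R1 → [0,0,-1]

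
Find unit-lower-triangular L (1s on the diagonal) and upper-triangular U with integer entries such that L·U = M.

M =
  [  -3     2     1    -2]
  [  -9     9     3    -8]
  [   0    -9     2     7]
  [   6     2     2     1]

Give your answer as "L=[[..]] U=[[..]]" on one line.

L=[[1,0,0,0],[3,1,0,0],[0,-3,1,0],[-2,2,2,1]] U=[[-3,2,1,-2],[0,3,0,-2],[0,0,2,1],[0,0,0,-1]]

  R1 -= 3·R0 → [0,3,0,-2]
  R2 -= 0·R0 → [0,-9,2,7]
  R3 -= -2·R0 → [0,6,4,-3]
  R2 -= -3·R1 → [0,0,2,1]
  R3 -= 2·R1 → [0,0,4,1]
  R3 -= 2·R2 → [0,0,0,-1]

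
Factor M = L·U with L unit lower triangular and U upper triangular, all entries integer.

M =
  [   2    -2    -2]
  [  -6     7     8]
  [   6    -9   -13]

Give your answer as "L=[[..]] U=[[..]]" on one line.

  r1 -= -3·r0 → [0,1,2]
  r2 -= 3·r0 → [0,-3,-7]
  r2 -= -3·r1 → [0,0,-1]

L=[[1,0,0],[-3,1,0],[3,-3,1]] U=[[2,-2,-2],[0,1,2],[0,0,-1]]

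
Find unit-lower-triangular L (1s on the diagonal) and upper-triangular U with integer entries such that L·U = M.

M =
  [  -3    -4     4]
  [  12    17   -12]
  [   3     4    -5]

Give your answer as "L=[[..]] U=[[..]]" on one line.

L=[[1,0,0],[-4,1,0],[-1,0,1]] U=[[-3,-4,4],[0,1,4],[0,0,-1]]

  r1 -= -4·r0 → [0,1,4]
  r2 -= -1·r0 → [0,0,-1]
  r2 -= 0·r1 → [0,0,-1]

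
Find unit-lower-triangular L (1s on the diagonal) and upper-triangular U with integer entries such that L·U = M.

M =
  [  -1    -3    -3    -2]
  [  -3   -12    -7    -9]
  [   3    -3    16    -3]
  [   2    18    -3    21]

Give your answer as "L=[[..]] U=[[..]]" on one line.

  R1 -= 3·R0 → [0,-3,2,-3]
  R2 -= -3·R0 → [0,-12,7,-9]
  R3 -= -2·R0 → [0,12,-9,17]
  R2 -= 4·R1 → [0,0,-1,3]
  R3 -= -4·R1 → [0,0,-1,5]
  R3 -= 1·R2 → [0,0,0,2]

L=[[1,0,0,0],[3,1,0,0],[-3,4,1,0],[-2,-4,1,1]] U=[[-1,-3,-3,-2],[0,-3,2,-3],[0,0,-1,3],[0,0,0,2]]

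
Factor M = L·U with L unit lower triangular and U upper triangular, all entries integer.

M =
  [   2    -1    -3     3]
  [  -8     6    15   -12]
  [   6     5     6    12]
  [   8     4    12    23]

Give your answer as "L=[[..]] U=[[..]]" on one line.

  R1 -= -4·R0 → [0,2,3,0]
  R2 -= 3·R0 → [0,8,15,3]
  R3 -= 4·R0 → [0,8,24,11]
  R2 -= 4·R1 → [0,0,3,3]
  R3 -= 4·R1 → [0,0,12,11]
  R3 -= 4·R2 → [0,0,0,-1]

L=[[1,0,0,0],[-4,1,0,0],[3,4,1,0],[4,4,4,1]] U=[[2,-1,-3,3],[0,2,3,0],[0,0,3,3],[0,0,0,-1]]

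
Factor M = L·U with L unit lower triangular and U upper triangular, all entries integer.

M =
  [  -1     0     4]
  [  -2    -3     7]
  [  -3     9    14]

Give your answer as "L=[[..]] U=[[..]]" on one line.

  r1 -= 2·r0 → [0,-3,-1]
  r2 -= 3·r0 → [0,9,2]
  r2 -= -3·r1 → [0,0,-1]

L=[[1,0,0],[2,1,0],[3,-3,1]] U=[[-1,0,4],[0,-3,-1],[0,0,-1]]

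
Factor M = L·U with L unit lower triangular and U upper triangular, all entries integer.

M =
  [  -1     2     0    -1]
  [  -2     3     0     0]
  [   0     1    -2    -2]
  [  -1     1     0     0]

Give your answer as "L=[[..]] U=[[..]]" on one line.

  R1 -= 2·R0 → [0,-1,0,2]
  R2 -= 0·R0 → [0,1,-2,-2]
  R3 -= 1·R0 → [0,-1,0,1]
  R2 -= -1·R1 → [0,0,-2,0]
  R3 -= 1·R1 → [0,0,0,-1]
  R3 -= 0·R2 → [0,0,0,-1]

L=[[1,0,0,0],[2,1,0,0],[0,-1,1,0],[1,1,0,1]] U=[[-1,2,0,-1],[0,-1,0,2],[0,0,-2,0],[0,0,0,-1]]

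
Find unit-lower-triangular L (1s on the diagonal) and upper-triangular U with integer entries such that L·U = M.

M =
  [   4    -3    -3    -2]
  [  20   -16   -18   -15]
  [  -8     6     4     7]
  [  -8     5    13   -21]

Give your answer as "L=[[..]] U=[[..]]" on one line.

L=[[1,0,0,0],[5,1,0,0],[-2,0,1,0],[-2,1,-5,1]] U=[[4,-3,-3,-2],[0,-1,-3,-5],[0,0,-2,3],[0,0,0,-5]]

  R1 -= 5·R0 → [0,-1,-3,-5]
  R2 -= -2·R0 → [0,0,-2,3]
  R3 -= -2·R0 → [0,-1,7,-25]
  R2 -= 0·R1 → [0,0,-2,3]
  R3 -= 1·R1 → [0,0,10,-20]
  R3 -= -5·R2 → [0,0,0,-5]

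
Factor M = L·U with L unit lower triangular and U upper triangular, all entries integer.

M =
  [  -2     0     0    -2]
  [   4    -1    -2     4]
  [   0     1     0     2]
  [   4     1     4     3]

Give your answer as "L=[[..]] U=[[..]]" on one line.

L=[[1,0,0,0],[-2,1,0,0],[0,-1,1,0],[-2,-1,-1,1]] U=[[-2,0,0,-2],[0,-1,-2,0],[0,0,-2,2],[0,0,0,1]]

  row1 -= -2·row0 → [0,-1,-2,0]
  row2 -= 0·row0 → [0,1,0,2]
  row3 -= -2·row0 → [0,1,4,-1]
  row2 -= -1·row1 → [0,0,-2,2]
  row3 -= -1·row1 → [0,0,2,-1]
  row3 -= -1·row2 → [0,0,0,1]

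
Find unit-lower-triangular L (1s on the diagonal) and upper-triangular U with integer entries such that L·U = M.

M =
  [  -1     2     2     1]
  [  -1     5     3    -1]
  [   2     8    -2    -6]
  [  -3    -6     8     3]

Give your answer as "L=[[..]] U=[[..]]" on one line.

  R1 -= 1·R0 → [0,3,1,-2]
  R2 -= -2·R0 → [0,12,2,-4]
  R3 -= 3·R0 → [0,-12,2,0]
  R2 -= 4·R1 → [0,0,-2,4]
  R3 -= -4·R1 → [0,0,6,-8]
  R3 -= -3·R2 → [0,0,0,4]

L=[[1,0,0,0],[1,1,0,0],[-2,4,1,0],[3,-4,-3,1]] U=[[-1,2,2,1],[0,3,1,-2],[0,0,-2,4],[0,0,0,4]]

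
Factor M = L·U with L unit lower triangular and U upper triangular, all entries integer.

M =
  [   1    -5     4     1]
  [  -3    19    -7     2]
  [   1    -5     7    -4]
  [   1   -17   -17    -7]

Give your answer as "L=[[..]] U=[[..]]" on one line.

L=[[1,0,0,0],[-3,1,0,0],[1,0,1,0],[1,-3,-2,1]] U=[[1,-5,4,1],[0,4,5,5],[0,0,3,-5],[0,0,0,-3]]

  row1 -= -3·row0 → [0,4,5,5]
  row2 -= 1·row0 → [0,0,3,-5]
  row3 -= 1·row0 → [0,-12,-21,-8]
  row2 -= 0·row1 → [0,0,3,-5]
  row3 -= -3·row1 → [0,0,-6,7]
  row3 -= -2·row2 → [0,0,0,-3]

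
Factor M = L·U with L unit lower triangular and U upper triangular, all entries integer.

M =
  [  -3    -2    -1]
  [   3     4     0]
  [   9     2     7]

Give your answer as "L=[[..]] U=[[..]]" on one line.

  r1 -= -1·r0 → [0,2,-1]
  r2 -= -3·r0 → [0,-4,4]
  r2 -= -2·r1 → [0,0,2]

L=[[1,0,0],[-1,1,0],[-3,-2,1]] U=[[-3,-2,-1],[0,2,-1],[0,0,2]]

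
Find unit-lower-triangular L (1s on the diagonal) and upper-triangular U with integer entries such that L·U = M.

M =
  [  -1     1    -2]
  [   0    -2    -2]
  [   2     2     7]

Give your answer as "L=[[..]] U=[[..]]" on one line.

  row1 -= 0·row0 → [0,-2,-2]
  row2 -= -2·row0 → [0,4,3]
  row2 -= -2·row1 → [0,0,-1]

L=[[1,0,0],[0,1,0],[-2,-2,1]] U=[[-1,1,-2],[0,-2,-2],[0,0,-1]]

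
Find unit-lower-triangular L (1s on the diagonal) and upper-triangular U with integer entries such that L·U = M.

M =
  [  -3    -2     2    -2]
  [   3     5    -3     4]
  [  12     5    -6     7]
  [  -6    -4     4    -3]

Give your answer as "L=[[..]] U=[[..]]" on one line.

  R1 -= -1·R0 → [0,3,-1,2]
  R2 -= -4·R0 → [0,-3,2,-1]
  R3 -= 2·R0 → [0,0,0,1]
  R2 -= -1·R1 → [0,0,1,1]
  R3 -= 0·R1 → [0,0,0,1]
  R3 -= 0·R2 → [0,0,0,1]

L=[[1,0,0,0],[-1,1,0,0],[-4,-1,1,0],[2,0,0,1]] U=[[-3,-2,2,-2],[0,3,-1,2],[0,0,1,1],[0,0,0,1]]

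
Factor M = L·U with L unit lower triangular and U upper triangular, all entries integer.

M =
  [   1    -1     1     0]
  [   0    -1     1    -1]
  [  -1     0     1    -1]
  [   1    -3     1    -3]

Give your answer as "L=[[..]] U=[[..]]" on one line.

  R1 -= 0·R0 → [0,-1,1,-1]
  R2 -= -1·R0 → [0,-1,2,-1]
  R3 -= 1·R0 → [0,-2,0,-3]
  R2 -= 1·R1 → [0,0,1,0]
  R3 -= 2·R1 → [0,0,-2,-1]
  R3 -= -2·R2 → [0,0,0,-1]

L=[[1,0,0,0],[0,1,0,0],[-1,1,1,0],[1,2,-2,1]] U=[[1,-1,1,0],[0,-1,1,-1],[0,0,1,0],[0,0,0,-1]]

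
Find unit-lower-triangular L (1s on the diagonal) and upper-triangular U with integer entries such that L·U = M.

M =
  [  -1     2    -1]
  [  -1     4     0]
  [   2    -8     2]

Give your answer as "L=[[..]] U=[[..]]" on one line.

L=[[1,0,0],[1,1,0],[-2,-2,1]] U=[[-1,2,-1],[0,2,1],[0,0,2]]

  r1 -= 1·r0 → [0,2,1]
  r2 -= -2·r0 → [0,-4,0]
  r2 -= -2·r1 → [0,0,2]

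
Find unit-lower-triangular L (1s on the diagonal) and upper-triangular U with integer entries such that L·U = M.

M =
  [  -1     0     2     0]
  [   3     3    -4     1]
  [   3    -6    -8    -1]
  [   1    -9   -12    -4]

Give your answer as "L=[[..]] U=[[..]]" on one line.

L=[[1,0,0,0],[-3,1,0,0],[-3,-2,1,0],[-1,-3,-2,1]] U=[[-1,0,2,0],[0,3,2,1],[0,0,2,1],[0,0,0,1]]

  row1 -= -3·row0 → [0,3,2,1]
  row2 -= -3·row0 → [0,-6,-2,-1]
  row3 -= -1·row0 → [0,-9,-10,-4]
  row2 -= -2·row1 → [0,0,2,1]
  row3 -= -3·row1 → [0,0,-4,-1]
  row3 -= -2·row2 → [0,0,0,1]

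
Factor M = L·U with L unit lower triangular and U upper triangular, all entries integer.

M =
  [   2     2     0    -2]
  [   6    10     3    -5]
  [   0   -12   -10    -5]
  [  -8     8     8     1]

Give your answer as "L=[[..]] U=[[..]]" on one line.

  row1 -= 3·row0 → [0,4,3,1]
  row2 -= 0·row0 → [0,-12,-10,-5]
  row3 -= -4·row0 → [0,16,8,-7]
  row2 -= -3·row1 → [0,0,-1,-2]
  row3 -= 4·row1 → [0,0,-4,-11]
  row3 -= 4·row2 → [0,0,0,-3]

L=[[1,0,0,0],[3,1,0,0],[0,-3,1,0],[-4,4,4,1]] U=[[2,2,0,-2],[0,4,3,1],[0,0,-1,-2],[0,0,0,-3]]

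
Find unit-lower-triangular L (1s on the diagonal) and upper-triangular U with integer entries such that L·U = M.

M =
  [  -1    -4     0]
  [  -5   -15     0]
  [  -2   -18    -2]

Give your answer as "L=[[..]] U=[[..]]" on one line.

L=[[1,0,0],[5,1,0],[2,-2,1]] U=[[-1,-4,0],[0,5,0],[0,0,-2]]

  r1 -= 5·r0 → [0,5,0]
  r2 -= 2·r0 → [0,-10,-2]
  r2 -= -2·r1 → [0,0,-2]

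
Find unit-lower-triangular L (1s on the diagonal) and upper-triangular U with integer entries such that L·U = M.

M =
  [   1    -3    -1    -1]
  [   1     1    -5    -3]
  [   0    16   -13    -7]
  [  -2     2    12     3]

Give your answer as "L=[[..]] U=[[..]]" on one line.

L=[[1,0,0,0],[1,1,0,0],[0,4,1,0],[-2,-1,2,1]] U=[[1,-3,-1,-1],[0,4,-4,-2],[0,0,3,1],[0,0,0,-3]]

  R1 -= 1·R0 → [0,4,-4,-2]
  R2 -= 0·R0 → [0,16,-13,-7]
  R3 -= -2·R0 → [0,-4,10,1]
  R2 -= 4·R1 → [0,0,3,1]
  R3 -= -1·R1 → [0,0,6,-1]
  R3 -= 2·R2 → [0,0,0,-3]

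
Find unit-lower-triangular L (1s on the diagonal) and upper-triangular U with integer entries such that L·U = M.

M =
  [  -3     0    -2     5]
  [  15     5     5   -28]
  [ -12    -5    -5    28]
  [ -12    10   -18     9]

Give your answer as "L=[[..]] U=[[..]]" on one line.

  R1 -= -5·R0 → [0,5,-5,-3]
  R2 -= 4·R0 → [0,-5,3,8]
  R3 -= 4·R0 → [0,10,-10,-11]
  R2 -= -1·R1 → [0,0,-2,5]
  R3 -= 2·R1 → [0,0,0,-5]
  R3 -= 0·R2 → [0,0,0,-5]

L=[[1,0,0,0],[-5,1,0,0],[4,-1,1,0],[4,2,0,1]] U=[[-3,0,-2,5],[0,5,-5,-3],[0,0,-2,5],[0,0,0,-5]]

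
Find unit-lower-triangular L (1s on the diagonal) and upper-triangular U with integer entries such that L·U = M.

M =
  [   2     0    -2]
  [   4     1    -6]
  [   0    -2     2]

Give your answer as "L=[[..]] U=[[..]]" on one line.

L=[[1,0,0],[2,1,0],[0,-2,1]] U=[[2,0,-2],[0,1,-2],[0,0,-2]]

  r1 -= 2·r0 → [0,1,-2]
  r2 -= 0·r0 → [0,-2,2]
  r2 -= -2·r1 → [0,0,-2]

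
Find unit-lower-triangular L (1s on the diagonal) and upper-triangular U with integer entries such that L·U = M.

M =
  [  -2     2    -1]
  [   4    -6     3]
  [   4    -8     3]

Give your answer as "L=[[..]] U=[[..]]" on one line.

  row1 -= -2·row0 → [0,-2,1]
  row2 -= -2·row0 → [0,-4,1]
  row2 -= 2·row1 → [0,0,-1]

L=[[1,0,0],[-2,1,0],[-2,2,1]] U=[[-2,2,-1],[0,-2,1],[0,0,-1]]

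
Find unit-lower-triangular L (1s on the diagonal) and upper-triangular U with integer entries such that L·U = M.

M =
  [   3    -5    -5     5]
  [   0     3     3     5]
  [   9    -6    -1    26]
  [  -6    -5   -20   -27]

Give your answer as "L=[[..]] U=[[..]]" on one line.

  row1 -= 0·row0 → [0,3,3,5]
  row2 -= 3·row0 → [0,9,14,11]
  row3 -= -2·row0 → [0,-15,-30,-17]
  row2 -= 3·row1 → [0,0,5,-4]
  row3 -= -5·row1 → [0,0,-15,8]
  row3 -= -3·row2 → [0,0,0,-4]

L=[[1,0,0,0],[0,1,0,0],[3,3,1,0],[-2,-5,-3,1]] U=[[3,-5,-5,5],[0,3,3,5],[0,0,5,-4],[0,0,0,-4]]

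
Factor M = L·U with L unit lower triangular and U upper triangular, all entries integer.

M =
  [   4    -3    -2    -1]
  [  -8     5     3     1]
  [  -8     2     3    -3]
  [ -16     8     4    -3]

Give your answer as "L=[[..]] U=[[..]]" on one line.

L=[[1,0,0,0],[-2,1,0,0],[-2,4,1,0],[-4,4,0,1]] U=[[4,-3,-2,-1],[0,-1,-1,-1],[0,0,3,-1],[0,0,0,-3]]

  r1 -= -2·r0 → [0,-1,-1,-1]
  r2 -= -2·r0 → [0,-4,-1,-5]
  r3 -= -4·r0 → [0,-4,-4,-7]
  r2 -= 4·r1 → [0,0,3,-1]
  r3 -= 4·r1 → [0,0,0,-3]
  r3 -= 0·r2 → [0,0,0,-3]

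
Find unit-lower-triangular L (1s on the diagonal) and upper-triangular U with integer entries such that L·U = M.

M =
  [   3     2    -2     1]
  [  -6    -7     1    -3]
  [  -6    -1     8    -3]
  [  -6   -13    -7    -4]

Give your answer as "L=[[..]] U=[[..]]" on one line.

  R1 -= -2·R0 → [0,-3,-3,-1]
  R2 -= -2·R0 → [0,3,4,-1]
  R3 -= -2·R0 → [0,-9,-11,-2]
  R2 -= -1·R1 → [0,0,1,-2]
  R3 -= 3·R1 → [0,0,-2,1]
  R3 -= -2·R2 → [0,0,0,-3]

L=[[1,0,0,0],[-2,1,0,0],[-2,-1,1,0],[-2,3,-2,1]] U=[[3,2,-2,1],[0,-3,-3,-1],[0,0,1,-2],[0,0,0,-3]]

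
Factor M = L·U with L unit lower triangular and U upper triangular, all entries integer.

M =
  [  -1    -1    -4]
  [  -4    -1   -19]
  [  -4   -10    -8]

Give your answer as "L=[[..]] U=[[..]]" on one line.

  R1 -= 4·R0 → [0,3,-3]
  R2 -= 4·R0 → [0,-6,8]
  R2 -= -2·R1 → [0,0,2]

L=[[1,0,0],[4,1,0],[4,-2,1]] U=[[-1,-1,-4],[0,3,-3],[0,0,2]]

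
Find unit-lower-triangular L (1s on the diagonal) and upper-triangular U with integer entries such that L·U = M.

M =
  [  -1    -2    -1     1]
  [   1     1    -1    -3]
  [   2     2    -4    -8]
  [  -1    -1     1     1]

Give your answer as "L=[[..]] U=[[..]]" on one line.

  row1 -= -1·row0 → [0,-1,-2,-2]
  row2 -= -2·row0 → [0,-2,-6,-6]
  row3 -= 1·row0 → [0,1,2,0]
  row2 -= 2·row1 → [0,0,-2,-2]
  row3 -= -1·row1 → [0,0,0,-2]
  row3 -= 0·row2 → [0,0,0,-2]

L=[[1,0,0,0],[-1,1,0,0],[-2,2,1,0],[1,-1,0,1]] U=[[-1,-2,-1,1],[0,-1,-2,-2],[0,0,-2,-2],[0,0,0,-2]]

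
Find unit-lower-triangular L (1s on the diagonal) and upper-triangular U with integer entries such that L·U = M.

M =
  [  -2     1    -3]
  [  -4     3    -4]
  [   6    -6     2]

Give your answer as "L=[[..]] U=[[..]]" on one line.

  R1 -= 2·R0 → [0,1,2]
  R2 -= -3·R0 → [0,-3,-7]
  R2 -= -3·R1 → [0,0,-1]

L=[[1,0,0],[2,1,0],[-3,-3,1]] U=[[-2,1,-3],[0,1,2],[0,0,-1]]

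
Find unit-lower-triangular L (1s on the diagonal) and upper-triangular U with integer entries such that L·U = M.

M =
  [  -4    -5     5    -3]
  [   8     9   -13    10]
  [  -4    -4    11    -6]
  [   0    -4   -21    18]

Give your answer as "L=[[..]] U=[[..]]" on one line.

L=[[1,0,0,0],[-2,1,0,0],[1,-1,1,0],[0,4,-3,1]] U=[[-4,-5,5,-3],[0,-1,-3,4],[0,0,3,1],[0,0,0,5]]

  row1 -= -2·row0 → [0,-1,-3,4]
  row2 -= 1·row0 → [0,1,6,-3]
  row3 -= 0·row0 → [0,-4,-21,18]
  row2 -= -1·row1 → [0,0,3,1]
  row3 -= 4·row1 → [0,0,-9,2]
  row3 -= -3·row2 → [0,0,0,5]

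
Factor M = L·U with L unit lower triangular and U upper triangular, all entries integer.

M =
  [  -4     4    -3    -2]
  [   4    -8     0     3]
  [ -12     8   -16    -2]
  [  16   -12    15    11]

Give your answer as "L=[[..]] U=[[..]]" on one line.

L=[[1,0,0,0],[-1,1,0,0],[3,1,1,0],[-4,-1,0,1]] U=[[-4,4,-3,-2],[0,-4,-3,1],[0,0,-4,3],[0,0,0,4]]

  row1 -= -1·row0 → [0,-4,-3,1]
  row2 -= 3·row0 → [0,-4,-7,4]
  row3 -= -4·row0 → [0,4,3,3]
  row2 -= 1·row1 → [0,0,-4,3]
  row3 -= -1·row1 → [0,0,0,4]
  row3 -= 0·row2 → [0,0,0,4]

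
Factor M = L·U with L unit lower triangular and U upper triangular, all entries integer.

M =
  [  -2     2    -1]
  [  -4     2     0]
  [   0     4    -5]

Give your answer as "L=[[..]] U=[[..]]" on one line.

L=[[1,0,0],[2,1,0],[0,-2,1]] U=[[-2,2,-1],[0,-2,2],[0,0,-1]]

  R1 -= 2·R0 → [0,-2,2]
  R2 -= 0·R0 → [0,4,-5]
  R2 -= -2·R1 → [0,0,-1]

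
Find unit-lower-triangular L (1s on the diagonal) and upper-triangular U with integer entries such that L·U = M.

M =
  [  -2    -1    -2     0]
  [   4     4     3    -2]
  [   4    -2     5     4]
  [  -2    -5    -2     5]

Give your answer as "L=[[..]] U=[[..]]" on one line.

L=[[1,0,0,0],[-2,1,0,0],[-2,-2,1,0],[1,-2,2,1]] U=[[-2,-1,-2,0],[0,2,-1,-2],[0,0,-1,0],[0,0,0,1]]

  row1 -= -2·row0 → [0,2,-1,-2]
  row2 -= -2·row0 → [0,-4,1,4]
  row3 -= 1·row0 → [0,-4,0,5]
  row2 -= -2·row1 → [0,0,-1,0]
  row3 -= -2·row1 → [0,0,-2,1]
  row3 -= 2·row2 → [0,0,0,1]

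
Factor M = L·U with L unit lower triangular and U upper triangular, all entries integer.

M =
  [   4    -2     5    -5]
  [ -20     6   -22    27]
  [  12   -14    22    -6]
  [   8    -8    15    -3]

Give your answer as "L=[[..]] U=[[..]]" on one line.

  R1 -= -5·R0 → [0,-4,3,2]
  R2 -= 3·R0 → [0,-8,7,9]
  R3 -= 2·R0 → [0,-4,5,7]
  R2 -= 2·R1 → [0,0,1,5]
  R3 -= 1·R1 → [0,0,2,5]
  R3 -= 2·R2 → [0,0,0,-5]

L=[[1,0,0,0],[-5,1,0,0],[3,2,1,0],[2,1,2,1]] U=[[4,-2,5,-5],[0,-4,3,2],[0,0,1,5],[0,0,0,-5]]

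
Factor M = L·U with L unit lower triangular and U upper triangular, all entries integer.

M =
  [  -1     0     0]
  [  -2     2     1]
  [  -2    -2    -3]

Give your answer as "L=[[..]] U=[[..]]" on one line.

  row1 -= 2·row0 → [0,2,1]
  row2 -= 2·row0 → [0,-2,-3]
  row2 -= -1·row1 → [0,0,-2]

L=[[1,0,0],[2,1,0],[2,-1,1]] U=[[-1,0,0],[0,2,1],[0,0,-2]]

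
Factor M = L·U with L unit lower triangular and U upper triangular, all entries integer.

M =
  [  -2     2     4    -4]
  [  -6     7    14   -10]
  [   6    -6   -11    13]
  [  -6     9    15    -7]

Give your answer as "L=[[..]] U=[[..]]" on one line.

L=[[1,0,0,0],[3,1,0,0],[-3,0,1,0],[3,3,-3,1]] U=[[-2,2,4,-4],[0,1,2,2],[0,0,1,1],[0,0,0,2]]

  r1 -= 3·r0 → [0,1,2,2]
  r2 -= -3·r0 → [0,0,1,1]
  r3 -= 3·r0 → [0,3,3,5]
  r2 -= 0·r1 → [0,0,1,1]
  r3 -= 3·r1 → [0,0,-3,-1]
  r3 -= -3·r2 → [0,0,0,2]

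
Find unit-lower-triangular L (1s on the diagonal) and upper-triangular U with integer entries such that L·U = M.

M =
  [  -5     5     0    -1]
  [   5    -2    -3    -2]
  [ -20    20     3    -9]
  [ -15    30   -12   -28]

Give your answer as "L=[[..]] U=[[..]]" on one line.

  r1 -= -1·r0 → [0,3,-3,-3]
  r2 -= 4·r0 → [0,0,3,-5]
  r3 -= 3·r0 → [0,15,-12,-25]
  r2 -= 0·r1 → [0,0,3,-5]
  r3 -= 5·r1 → [0,0,3,-10]
  r3 -= 1·r2 → [0,0,0,-5]

L=[[1,0,0,0],[-1,1,0,0],[4,0,1,0],[3,5,1,1]] U=[[-5,5,0,-1],[0,3,-3,-3],[0,0,3,-5],[0,0,0,-5]]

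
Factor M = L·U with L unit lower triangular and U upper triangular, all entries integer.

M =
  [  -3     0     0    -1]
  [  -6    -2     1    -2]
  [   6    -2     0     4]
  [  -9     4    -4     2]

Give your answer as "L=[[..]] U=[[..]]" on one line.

  R1 -= 2·R0 → [0,-2,1,0]
  R2 -= -2·R0 → [0,-2,0,2]
  R3 -= 3·R0 → [0,4,-4,5]
  R2 -= 1·R1 → [0,0,-1,2]
  R3 -= -2·R1 → [0,0,-2,5]
  R3 -= 2·R2 → [0,0,0,1]

L=[[1,0,0,0],[2,1,0,0],[-2,1,1,0],[3,-2,2,1]] U=[[-3,0,0,-1],[0,-2,1,0],[0,0,-1,2],[0,0,0,1]]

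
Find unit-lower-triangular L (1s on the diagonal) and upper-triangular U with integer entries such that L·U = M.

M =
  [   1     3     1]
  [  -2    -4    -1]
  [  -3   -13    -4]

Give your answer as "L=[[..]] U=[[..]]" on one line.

L=[[1,0,0],[-2,1,0],[-3,-2,1]] U=[[1,3,1],[0,2,1],[0,0,1]]

  row1 -= -2·row0 → [0,2,1]
  row2 -= -3·row0 → [0,-4,-1]
  row2 -= -2·row1 → [0,0,1]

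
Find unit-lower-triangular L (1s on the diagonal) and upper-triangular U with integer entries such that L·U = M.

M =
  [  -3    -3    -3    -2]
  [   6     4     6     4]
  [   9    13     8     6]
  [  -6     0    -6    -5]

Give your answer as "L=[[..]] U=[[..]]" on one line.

  R1 -= -2·R0 → [0,-2,0,0]
  R2 -= -3·R0 → [0,4,-1,0]
  R3 -= 2·R0 → [0,6,0,-1]
  R2 -= -2·R1 → [0,0,-1,0]
  R3 -= -3·R1 → [0,0,0,-1]
  R3 -= 0·R2 → [0,0,0,-1]

L=[[1,0,0,0],[-2,1,0,0],[-3,-2,1,0],[2,-3,0,1]] U=[[-3,-3,-3,-2],[0,-2,0,0],[0,0,-1,0],[0,0,0,-1]]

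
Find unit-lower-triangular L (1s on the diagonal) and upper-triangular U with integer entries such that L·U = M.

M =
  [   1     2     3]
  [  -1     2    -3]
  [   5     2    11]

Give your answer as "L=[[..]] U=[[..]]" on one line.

  row1 -= -1·row0 → [0,4,0]
  row2 -= 5·row0 → [0,-8,-4]
  row2 -= -2·row1 → [0,0,-4]

L=[[1,0,0],[-1,1,0],[5,-2,1]] U=[[1,2,3],[0,4,0],[0,0,-4]]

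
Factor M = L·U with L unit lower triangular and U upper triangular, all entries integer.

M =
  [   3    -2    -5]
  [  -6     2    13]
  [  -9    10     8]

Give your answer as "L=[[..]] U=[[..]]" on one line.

  row1 -= -2·row0 → [0,-2,3]
  row2 -= -3·row0 → [0,4,-7]
  row2 -= -2·row1 → [0,0,-1]

L=[[1,0,0],[-2,1,0],[-3,-2,1]] U=[[3,-2,-5],[0,-2,3],[0,0,-1]]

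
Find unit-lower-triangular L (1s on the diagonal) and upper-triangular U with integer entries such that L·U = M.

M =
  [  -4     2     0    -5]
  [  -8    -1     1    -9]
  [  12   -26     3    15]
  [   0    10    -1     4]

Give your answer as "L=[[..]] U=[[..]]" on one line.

  r1 -= 2·r0 → [0,-5,1,1]
  r2 -= -3·r0 → [0,-20,3,0]
  r3 -= 0·r0 → [0,10,-1,4]
  r2 -= 4·r1 → [0,0,-1,-4]
  r3 -= -2·r1 → [0,0,1,6]
  r3 -= -1·r2 → [0,0,0,2]

L=[[1,0,0,0],[2,1,0,0],[-3,4,1,0],[0,-2,-1,1]] U=[[-4,2,0,-5],[0,-5,1,1],[0,0,-1,-4],[0,0,0,2]]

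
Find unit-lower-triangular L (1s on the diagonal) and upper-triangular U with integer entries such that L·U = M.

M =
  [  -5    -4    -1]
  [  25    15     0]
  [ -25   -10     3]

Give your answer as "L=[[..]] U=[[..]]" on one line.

  R1 -= -5·R0 → [0,-5,-5]
  R2 -= 5·R0 → [0,10,8]
  R2 -= -2·R1 → [0,0,-2]

L=[[1,0,0],[-5,1,0],[5,-2,1]] U=[[-5,-4,-1],[0,-5,-5],[0,0,-2]]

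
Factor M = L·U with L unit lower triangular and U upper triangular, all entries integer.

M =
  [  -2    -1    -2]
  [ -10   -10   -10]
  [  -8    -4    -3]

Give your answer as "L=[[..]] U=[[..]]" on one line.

  R1 -= 5·R0 → [0,-5,0]
  R2 -= 4·R0 → [0,0,5]
  R2 -= 0·R1 → [0,0,5]

L=[[1,0,0],[5,1,0],[4,0,1]] U=[[-2,-1,-2],[0,-5,0],[0,0,5]]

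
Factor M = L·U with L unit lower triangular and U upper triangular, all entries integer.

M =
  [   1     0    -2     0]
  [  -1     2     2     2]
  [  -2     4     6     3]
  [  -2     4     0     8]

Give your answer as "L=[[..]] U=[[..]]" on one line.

  R1 -= -1·R0 → [0,2,0,2]
  R2 -= -2·R0 → [0,4,2,3]
  R3 -= -2·R0 → [0,4,-4,8]
  R2 -= 2·R1 → [0,0,2,-1]
  R3 -= 2·R1 → [0,0,-4,4]
  R3 -= -2·R2 → [0,0,0,2]

L=[[1,0,0,0],[-1,1,0,0],[-2,2,1,0],[-2,2,-2,1]] U=[[1,0,-2,0],[0,2,0,2],[0,0,2,-1],[0,0,0,2]]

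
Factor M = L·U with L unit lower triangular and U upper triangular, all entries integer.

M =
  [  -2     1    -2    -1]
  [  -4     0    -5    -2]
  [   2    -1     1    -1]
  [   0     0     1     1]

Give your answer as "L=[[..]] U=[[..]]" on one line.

L=[[1,0,0,0],[2,1,0,0],[-1,0,1,0],[0,0,-1,1]] U=[[-2,1,-2,-1],[0,-2,-1,0],[0,0,-1,-2],[0,0,0,-1]]

  R1 -= 2·R0 → [0,-2,-1,0]
  R2 -= -1·R0 → [0,0,-1,-2]
  R3 -= 0·R0 → [0,0,1,1]
  R2 -= 0·R1 → [0,0,-1,-2]
  R3 -= 0·R1 → [0,0,1,1]
  R3 -= -1·R2 → [0,0,0,-1]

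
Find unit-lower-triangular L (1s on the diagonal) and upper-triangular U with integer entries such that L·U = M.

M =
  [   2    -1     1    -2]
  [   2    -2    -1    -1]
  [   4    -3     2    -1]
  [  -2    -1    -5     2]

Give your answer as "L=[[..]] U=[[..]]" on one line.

L=[[1,0,0,0],[1,1,0,0],[2,1,1,0],[-1,2,0,1]] U=[[2,-1,1,-2],[0,-1,-2,1],[0,0,2,2],[0,0,0,-2]]

  row1 -= 1·row0 → [0,-1,-2,1]
  row2 -= 2·row0 → [0,-1,0,3]
  row3 -= -1·row0 → [0,-2,-4,0]
  row2 -= 1·row1 → [0,0,2,2]
  row3 -= 2·row1 → [0,0,0,-2]
  row3 -= 0·row2 → [0,0,0,-2]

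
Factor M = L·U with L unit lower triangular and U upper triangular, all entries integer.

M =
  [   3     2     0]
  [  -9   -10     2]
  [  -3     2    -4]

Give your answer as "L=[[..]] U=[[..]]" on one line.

  row1 -= -3·row0 → [0,-4,2]
  row2 -= -1·row0 → [0,4,-4]
  row2 -= -1·row1 → [0,0,-2]

L=[[1,0,0],[-3,1,0],[-1,-1,1]] U=[[3,2,0],[0,-4,2],[0,0,-2]]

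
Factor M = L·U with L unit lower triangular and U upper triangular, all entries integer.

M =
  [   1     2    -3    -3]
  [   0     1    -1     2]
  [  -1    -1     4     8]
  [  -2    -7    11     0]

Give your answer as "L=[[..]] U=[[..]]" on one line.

L=[[1,0,0,0],[0,1,0,0],[-1,1,1,0],[-2,-3,1,1]] U=[[1,2,-3,-3],[0,1,-1,2],[0,0,2,3],[0,0,0,-3]]

  r1 -= 0·r0 → [0,1,-1,2]
  r2 -= -1·r0 → [0,1,1,5]
  r3 -= -2·r0 → [0,-3,5,-6]
  r2 -= 1·r1 → [0,0,2,3]
  r3 -= -3·r1 → [0,0,2,0]
  r3 -= 1·r2 → [0,0,0,-3]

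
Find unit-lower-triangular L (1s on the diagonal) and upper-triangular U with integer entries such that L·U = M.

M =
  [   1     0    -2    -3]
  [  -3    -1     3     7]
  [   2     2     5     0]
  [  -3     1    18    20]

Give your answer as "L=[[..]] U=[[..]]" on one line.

  R1 -= -3·R0 → [0,-1,-3,-2]
  R2 -= 2·R0 → [0,2,9,6]
  R3 -= -3·R0 → [0,1,12,11]
  R2 -= -2·R1 → [0,0,3,2]
  R3 -= -1·R1 → [0,0,9,9]
  R3 -= 3·R2 → [0,0,0,3]

L=[[1,0,0,0],[-3,1,0,0],[2,-2,1,0],[-3,-1,3,1]] U=[[1,0,-2,-3],[0,-1,-3,-2],[0,0,3,2],[0,0,0,3]]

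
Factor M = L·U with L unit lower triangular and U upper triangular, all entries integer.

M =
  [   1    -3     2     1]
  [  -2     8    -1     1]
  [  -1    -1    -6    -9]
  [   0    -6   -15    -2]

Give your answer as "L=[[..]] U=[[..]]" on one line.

  R1 -= -2·R0 → [0,2,3,3]
  R2 -= -1·R0 → [0,-4,-4,-8]
  R3 -= 0·R0 → [0,-6,-15,-2]
  R2 -= -2·R1 → [0,0,2,-2]
  R3 -= -3·R1 → [0,0,-6,7]
  R3 -= -3·R2 → [0,0,0,1]

L=[[1,0,0,0],[-2,1,0,0],[-1,-2,1,0],[0,-3,-3,1]] U=[[1,-3,2,1],[0,2,3,3],[0,0,2,-2],[0,0,0,1]]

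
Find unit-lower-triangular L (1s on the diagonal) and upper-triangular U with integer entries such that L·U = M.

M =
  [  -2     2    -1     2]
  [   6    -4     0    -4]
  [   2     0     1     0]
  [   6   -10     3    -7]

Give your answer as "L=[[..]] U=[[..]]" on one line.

  row1 -= -3·row0 → [0,2,-3,2]
  row2 -= -1·row0 → [0,2,0,2]
  row3 -= -3·row0 → [0,-4,0,-1]
  row2 -= 1·row1 → [0,0,3,0]
  row3 -= -2·row1 → [0,0,-6,3]
  row3 -= -2·row2 → [0,0,0,3]

L=[[1,0,0,0],[-3,1,0,0],[-1,1,1,0],[-3,-2,-2,1]] U=[[-2,2,-1,2],[0,2,-3,2],[0,0,3,0],[0,0,0,3]]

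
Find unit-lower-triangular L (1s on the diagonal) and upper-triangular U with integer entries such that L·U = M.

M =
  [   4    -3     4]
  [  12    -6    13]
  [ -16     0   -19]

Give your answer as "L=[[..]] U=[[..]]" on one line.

L=[[1,0,0],[3,1,0],[-4,-4,1]] U=[[4,-3,4],[0,3,1],[0,0,1]]

  R1 -= 3·R0 → [0,3,1]
  R2 -= -4·R0 → [0,-12,-3]
  R2 -= -4·R1 → [0,0,1]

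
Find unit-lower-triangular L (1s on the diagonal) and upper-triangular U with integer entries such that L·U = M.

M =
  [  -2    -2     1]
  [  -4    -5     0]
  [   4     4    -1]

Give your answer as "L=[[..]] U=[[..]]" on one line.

  r1 -= 2·r0 → [0,-1,-2]
  r2 -= -2·r0 → [0,0,1]
  r2 -= 0·r1 → [0,0,1]

L=[[1,0,0],[2,1,0],[-2,0,1]] U=[[-2,-2,1],[0,-1,-2],[0,0,1]]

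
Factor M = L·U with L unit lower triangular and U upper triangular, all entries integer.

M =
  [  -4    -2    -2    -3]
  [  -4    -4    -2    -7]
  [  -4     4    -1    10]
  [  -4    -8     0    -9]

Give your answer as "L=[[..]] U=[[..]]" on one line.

  row1 -= 1·row0 → [0,-2,0,-4]
  row2 -= 1·row0 → [0,6,1,13]
  row3 -= 1·row0 → [0,-6,2,-6]
  row2 -= -3·row1 → [0,0,1,1]
  row3 -= 3·row1 → [0,0,2,6]
  row3 -= 2·row2 → [0,0,0,4]

L=[[1,0,0,0],[1,1,0,0],[1,-3,1,0],[1,3,2,1]] U=[[-4,-2,-2,-3],[0,-2,0,-4],[0,0,1,1],[0,0,0,4]]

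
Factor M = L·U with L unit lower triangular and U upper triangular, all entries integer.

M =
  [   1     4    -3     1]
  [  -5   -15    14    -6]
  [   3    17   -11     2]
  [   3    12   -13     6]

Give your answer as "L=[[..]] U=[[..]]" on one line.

  row1 -= -5·row0 → [0,5,-1,-1]
  row2 -= 3·row0 → [0,5,-2,-1]
  row3 -= 3·row0 → [0,0,-4,3]
  row2 -= 1·row1 → [0,0,-1,0]
  row3 -= 0·row1 → [0,0,-4,3]
  row3 -= 4·row2 → [0,0,0,3]

L=[[1,0,0,0],[-5,1,0,0],[3,1,1,0],[3,0,4,1]] U=[[1,4,-3,1],[0,5,-1,-1],[0,0,-1,0],[0,0,0,3]]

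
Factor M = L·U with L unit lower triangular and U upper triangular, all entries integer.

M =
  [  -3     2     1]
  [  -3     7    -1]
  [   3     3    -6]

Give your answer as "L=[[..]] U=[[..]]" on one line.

L=[[1,0,0],[1,1,0],[-1,1,1]] U=[[-3,2,1],[0,5,-2],[0,0,-3]]

  row1 -= 1·row0 → [0,5,-2]
  row2 -= -1·row0 → [0,5,-5]
  row2 -= 1·row1 → [0,0,-3]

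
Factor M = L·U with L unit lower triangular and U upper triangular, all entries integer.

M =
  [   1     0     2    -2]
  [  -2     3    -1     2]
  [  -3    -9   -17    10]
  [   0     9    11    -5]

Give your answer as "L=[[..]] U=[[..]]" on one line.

L=[[1,0,0,0],[-2,1,0,0],[-3,-3,1,0],[0,3,-1,1]] U=[[1,0,2,-2],[0,3,3,-2],[0,0,-2,-2],[0,0,0,-1]]

  row1 -= -2·row0 → [0,3,3,-2]
  row2 -= -3·row0 → [0,-9,-11,4]
  row3 -= 0·row0 → [0,9,11,-5]
  row2 -= -3·row1 → [0,0,-2,-2]
  row3 -= 3·row1 → [0,0,2,1]
  row3 -= -1·row2 → [0,0,0,-1]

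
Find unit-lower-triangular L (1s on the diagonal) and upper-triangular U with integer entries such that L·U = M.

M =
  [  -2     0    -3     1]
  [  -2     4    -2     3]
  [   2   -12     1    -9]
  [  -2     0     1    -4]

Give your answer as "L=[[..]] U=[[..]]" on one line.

L=[[1,0,0,0],[1,1,0,0],[-1,-3,1,0],[1,0,4,1]] U=[[-2,0,-3,1],[0,4,1,2],[0,0,1,-2],[0,0,0,3]]

  row1 -= 1·row0 → [0,4,1,2]
  row2 -= -1·row0 → [0,-12,-2,-8]
  row3 -= 1·row0 → [0,0,4,-5]
  row2 -= -3·row1 → [0,0,1,-2]
  row3 -= 0·row1 → [0,0,4,-5]
  row3 -= 4·row2 → [0,0,0,3]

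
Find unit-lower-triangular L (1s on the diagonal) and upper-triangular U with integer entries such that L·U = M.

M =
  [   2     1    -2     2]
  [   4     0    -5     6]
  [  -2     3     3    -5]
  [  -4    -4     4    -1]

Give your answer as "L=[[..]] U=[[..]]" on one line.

  row1 -= 2·row0 → [0,-2,-1,2]
  row2 -= -1·row0 → [0,4,1,-3]
  row3 -= -2·row0 → [0,-2,0,3]
  row2 -= -2·row1 → [0,0,-1,1]
  row3 -= 1·row1 → [0,0,1,1]
  row3 -= -1·row2 → [0,0,0,2]

L=[[1,0,0,0],[2,1,0,0],[-1,-2,1,0],[-2,1,-1,1]] U=[[2,1,-2,2],[0,-2,-1,2],[0,0,-1,1],[0,0,0,2]]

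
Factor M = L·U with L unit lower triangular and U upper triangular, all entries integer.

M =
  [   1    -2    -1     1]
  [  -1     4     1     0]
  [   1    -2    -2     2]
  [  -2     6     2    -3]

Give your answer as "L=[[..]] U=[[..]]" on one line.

  R1 -= -1·R0 → [0,2,0,1]
  R2 -= 1·R0 → [0,0,-1,1]
  R3 -= -2·R0 → [0,2,0,-1]
  R2 -= 0·R1 → [0,0,-1,1]
  R3 -= 1·R1 → [0,0,0,-2]
  R3 -= 0·R2 → [0,0,0,-2]

L=[[1,0,0,0],[-1,1,0,0],[1,0,1,0],[-2,1,0,1]] U=[[1,-2,-1,1],[0,2,0,1],[0,0,-1,1],[0,0,0,-2]]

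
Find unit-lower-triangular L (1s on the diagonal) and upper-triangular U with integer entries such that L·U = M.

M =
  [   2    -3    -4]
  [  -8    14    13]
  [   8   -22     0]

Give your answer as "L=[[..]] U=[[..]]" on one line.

  R1 -= -4·R0 → [0,2,-3]
  R2 -= 4·R0 → [0,-10,16]
  R2 -= -5·R1 → [0,0,1]

L=[[1,0,0],[-4,1,0],[4,-5,1]] U=[[2,-3,-4],[0,2,-3],[0,0,1]]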